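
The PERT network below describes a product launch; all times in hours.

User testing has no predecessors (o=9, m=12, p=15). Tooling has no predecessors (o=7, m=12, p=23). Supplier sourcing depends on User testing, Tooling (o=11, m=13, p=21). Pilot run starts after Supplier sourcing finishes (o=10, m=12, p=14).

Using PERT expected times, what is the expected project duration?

39 hours

te_User testing = (9 + 4·12 + 15)/6 = 72/6 = 12
te_Tooling = (7 + 4·12 + 23)/6 = 78/6 = 13
te_Supplier sourcing = (11 + 4·13 + 21)/6 = 84/6 = 14
te_Pilot run = (10 + 4·12 + 14)/6 = 72/6 = 12

Forward pass:
ES_User testing = 0; EF_User testing = 12
ES_Tooling = 0; EF_Tooling = 13
ES_Supplier sourcing = max(EF_User testing=12, EF_Tooling=13) = 13; EF_Supplier sourcing = 13+14 = 27
ES_Pilot run = 27; EF_Pilot run = 27+12 = 39
Expected project duration μ = 39 hours. Critical path: Tooling → Supplier sourcing → Pilot run.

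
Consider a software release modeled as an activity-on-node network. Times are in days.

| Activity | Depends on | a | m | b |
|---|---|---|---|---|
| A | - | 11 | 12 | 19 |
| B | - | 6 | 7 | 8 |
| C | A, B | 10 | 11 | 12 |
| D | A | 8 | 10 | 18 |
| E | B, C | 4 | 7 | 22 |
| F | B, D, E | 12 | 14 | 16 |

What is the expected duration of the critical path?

te_A = (11 + 4·12 + 19)/6 = 78/6 = 13
te_B = (6 + 4·7 + 8)/6 = 42/6 = 7
te_C = (10 + 4·11 + 12)/6 = 66/6 = 11
te_D = (8 + 4·10 + 18)/6 = 66/6 = 11
te_E = (4 + 4·7 + 22)/6 = 54/6 = 9
te_F = (12 + 4·14 + 16)/6 = 84/6 = 14

Forward pass:
ES_A = 0; EF_A = 13
ES_B = 0; EF_B = 7
ES_C = max(EF_A=13, EF_B=7) = 13; EF_C = 13+11 = 24
ES_D = 13; EF_D = 13+11 = 24
ES_E = max(EF_B=7, EF_C=24) = 24; EF_E = 24+9 = 33
ES_F = max(EF_B=7, EF_D=24, EF_E=33) = 33; EF_F = 33+14 = 47
Expected project duration μ = 47 days. Critical path: A → C → E → F.

47 days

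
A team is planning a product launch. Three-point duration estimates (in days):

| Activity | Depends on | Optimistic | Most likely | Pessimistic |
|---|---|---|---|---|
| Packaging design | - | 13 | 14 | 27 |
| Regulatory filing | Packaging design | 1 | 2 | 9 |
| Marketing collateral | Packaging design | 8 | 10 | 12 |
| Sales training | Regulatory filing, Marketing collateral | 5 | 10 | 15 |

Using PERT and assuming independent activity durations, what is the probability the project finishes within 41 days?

te_Packaging design = (13 + 4·14 + 27)/6 = 96/6 = 16; σ²_Packaging design = ((27−13)/6)² = 5.444
te_Regulatory filing = (1 + 4·2 + 9)/6 = 18/6 = 3; σ²_Regulatory filing = ((9−1)/6)² = 1.778
te_Marketing collateral = (8 + 4·10 + 12)/6 = 60/6 = 10; σ²_Marketing collateral = ((12−8)/6)² = 0.444
te_Sales training = (5 + 4·10 + 15)/6 = 60/6 = 10; σ²_Sales training = ((15−5)/6)² = 2.778

Forward pass:
ES_Packaging design = 0; EF_Packaging design = 16
ES_Regulatory filing = 16; EF_Regulatory filing = 16+3 = 19
ES_Marketing collateral = 16; EF_Marketing collateral = 16+10 = 26
ES_Sales training = max(EF_Regulatory filing=19, EF_Marketing collateral=26) = 26; EF_Sales training = 26+10 = 36
Expected project duration μ = 36 days. Critical path: Packaging design → Marketing collateral → Sales training.

Variance along critical path = 5.444 + 0.444 + 2.778 = 8.667; σ = √8.667 = 2.944 days.
Z = (41 − 36) / 2.944 = 1.698
P(T ≤ 41) = Φ(1.698) ≈ 0.955

0.955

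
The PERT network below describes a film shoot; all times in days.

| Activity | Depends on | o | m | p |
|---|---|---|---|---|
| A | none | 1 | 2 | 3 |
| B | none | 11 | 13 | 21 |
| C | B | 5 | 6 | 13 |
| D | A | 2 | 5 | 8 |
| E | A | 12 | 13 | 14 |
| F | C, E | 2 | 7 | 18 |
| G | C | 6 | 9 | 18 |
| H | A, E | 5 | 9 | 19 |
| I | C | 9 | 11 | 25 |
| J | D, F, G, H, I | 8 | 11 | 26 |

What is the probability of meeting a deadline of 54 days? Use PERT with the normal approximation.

0.938

te_A = (1 + 4·2 + 3)/6 = 12/6 = 2; σ²_A = ((3−1)/6)² = 0.111
te_B = (11 + 4·13 + 21)/6 = 84/6 = 14; σ²_B = ((21−11)/6)² = 2.778
te_C = (5 + 4·6 + 13)/6 = 42/6 = 7; σ²_C = ((13−5)/6)² = 1.778
te_D = (2 + 4·5 + 8)/6 = 30/6 = 5; σ²_D = ((8−2)/6)² = 1.000
te_E = (12 + 4·13 + 14)/6 = 78/6 = 13; σ²_E = ((14−12)/6)² = 0.111
te_F = (2 + 4·7 + 18)/6 = 48/6 = 8; σ²_F = ((18−2)/6)² = 7.111
te_G = (6 + 4·9 + 18)/6 = 60/6 = 10; σ²_G = ((18−6)/6)² = 4.000
te_H = (5 + 4·9 + 19)/6 = 60/6 = 10; σ²_H = ((19−5)/6)² = 5.444
te_I = (9 + 4·11 + 25)/6 = 78/6 = 13; σ²_I = ((25−9)/6)² = 7.111
te_J = (8 + 4·11 + 26)/6 = 78/6 = 13; σ²_J = ((26−8)/6)² = 9.000

Forward pass:
ES_A = 0; EF_A = 2
ES_B = 0; EF_B = 14
ES_C = 14; EF_C = 14+7 = 21
ES_D = 2; EF_D = 2+5 = 7
ES_E = 2; EF_E = 2+13 = 15
ES_F = max(EF_C=21, EF_E=15) = 21; EF_F = 21+8 = 29
ES_G = 21; EF_G = 21+10 = 31
ES_H = max(EF_A=2, EF_E=15) = 15; EF_H = 15+10 = 25
ES_I = 21; EF_I = 21+13 = 34
ES_J = max(EF_D=7, EF_F=29, EF_G=31, EF_H=25, EF_I=34) = 34; EF_J = 34+13 = 47
Expected project duration μ = 47 days. Critical path: B → C → I → J.

Variance along critical path = 2.778 + 1.778 + 7.111 + 9.000 = 20.667; σ = √20.667 = 4.546 days.
Z = (54 − 47) / 4.546 = 1.540
P(T ≤ 54) = Φ(1.540) ≈ 0.938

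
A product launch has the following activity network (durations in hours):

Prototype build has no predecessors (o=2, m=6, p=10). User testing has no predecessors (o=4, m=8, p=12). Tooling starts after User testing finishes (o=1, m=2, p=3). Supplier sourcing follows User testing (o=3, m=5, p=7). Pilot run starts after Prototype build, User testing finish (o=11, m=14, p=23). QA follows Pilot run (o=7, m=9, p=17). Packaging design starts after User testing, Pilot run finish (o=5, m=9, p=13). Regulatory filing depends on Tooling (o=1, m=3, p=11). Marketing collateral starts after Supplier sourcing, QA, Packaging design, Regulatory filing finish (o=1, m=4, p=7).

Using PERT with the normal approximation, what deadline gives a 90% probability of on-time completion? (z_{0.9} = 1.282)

te_Prototype build = (2 + 4·6 + 10)/6 = 36/6 = 6; σ²_Prototype build = ((10−2)/6)² = 1.778
te_User testing = (4 + 4·8 + 12)/6 = 48/6 = 8; σ²_User testing = ((12−4)/6)² = 1.778
te_Tooling = (1 + 4·2 + 3)/6 = 12/6 = 2; σ²_Tooling = ((3−1)/6)² = 0.111
te_Supplier sourcing = (3 + 4·5 + 7)/6 = 30/6 = 5; σ²_Supplier sourcing = ((7−3)/6)² = 0.444
te_Pilot run = (11 + 4·14 + 23)/6 = 90/6 = 15; σ²_Pilot run = ((23−11)/6)² = 4.000
te_QA = (7 + 4·9 + 17)/6 = 60/6 = 10; σ²_QA = ((17−7)/6)² = 2.778
te_Packaging design = (5 + 4·9 + 13)/6 = 54/6 = 9; σ²_Packaging design = ((13−5)/6)² = 1.778
te_Regulatory filing = (1 + 4·3 + 11)/6 = 24/6 = 4; σ²_Regulatory filing = ((11−1)/6)² = 2.778
te_Marketing collateral = (1 + 4·4 + 7)/6 = 24/6 = 4; σ²_Marketing collateral = ((7−1)/6)² = 1.000

Forward pass:
ES_Prototype build = 0; EF_Prototype build = 6
ES_User testing = 0; EF_User testing = 8
ES_Tooling = 8; EF_Tooling = 8+2 = 10
ES_Supplier sourcing = 8; EF_Supplier sourcing = 8+5 = 13
ES_Pilot run = max(EF_Prototype build=6, EF_User testing=8) = 8; EF_Pilot run = 8+15 = 23
ES_QA = 23; EF_QA = 23+10 = 33
ES_Packaging design = max(EF_User testing=8, EF_Pilot run=23) = 23; EF_Packaging design = 23+9 = 32
ES_Regulatory filing = 10; EF_Regulatory filing = 10+4 = 14
ES_Marketing collateral = max(EF_Supplier sourcing=13, EF_QA=33, EF_Packaging design=32, EF_Regulatory filing=14) = 33; EF_Marketing collateral = 33+4 = 37
Expected project duration μ = 37 hours. Critical path: User testing → Pilot run → QA → Marketing collateral.

Variance along critical path = 1.778 + 4.000 + 2.778 + 1.000 = 9.556; σ = 3.091 hours.
D = μ + z·σ = 37 + 1.282·3.091 = 41.0 hours

41.0 hours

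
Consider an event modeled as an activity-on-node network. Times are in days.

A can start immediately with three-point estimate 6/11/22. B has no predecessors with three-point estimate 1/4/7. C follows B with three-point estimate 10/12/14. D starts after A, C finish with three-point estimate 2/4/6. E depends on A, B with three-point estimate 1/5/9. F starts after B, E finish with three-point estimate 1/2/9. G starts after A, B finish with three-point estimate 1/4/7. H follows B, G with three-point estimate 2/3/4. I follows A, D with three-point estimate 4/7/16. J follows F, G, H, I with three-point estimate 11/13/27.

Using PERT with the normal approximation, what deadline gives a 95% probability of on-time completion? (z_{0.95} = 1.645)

48.9 days

te_A = (6 + 4·11 + 22)/6 = 72/6 = 12; σ²_A = ((22−6)/6)² = 7.111
te_B = (1 + 4·4 + 7)/6 = 24/6 = 4; σ²_B = ((7−1)/6)² = 1.000
te_C = (10 + 4·12 + 14)/6 = 72/6 = 12; σ²_C = ((14−10)/6)² = 0.444
te_D = (2 + 4·4 + 6)/6 = 24/6 = 4; σ²_D = ((6−2)/6)² = 0.444
te_E = (1 + 4·5 + 9)/6 = 30/6 = 5; σ²_E = ((9−1)/6)² = 1.778
te_F = (1 + 4·2 + 9)/6 = 18/6 = 3; σ²_F = ((9−1)/6)² = 1.778
te_G = (1 + 4·4 + 7)/6 = 24/6 = 4; σ²_G = ((7−1)/6)² = 1.000
te_H = (2 + 4·3 + 4)/6 = 18/6 = 3; σ²_H = ((4−2)/6)² = 0.111
te_I = (4 + 4·7 + 16)/6 = 48/6 = 8; σ²_I = ((16−4)/6)² = 4.000
te_J = (11 + 4·13 + 27)/6 = 90/6 = 15; σ²_J = ((27−11)/6)² = 7.111

Forward pass:
ES_A = 0; EF_A = 12
ES_B = 0; EF_B = 4
ES_C = 4; EF_C = 4+12 = 16
ES_D = max(EF_A=12, EF_C=16) = 16; EF_D = 16+4 = 20
ES_E = max(EF_A=12, EF_B=4) = 12; EF_E = 12+5 = 17
ES_F = max(EF_B=4, EF_E=17) = 17; EF_F = 17+3 = 20
ES_G = max(EF_A=12, EF_B=4) = 12; EF_G = 12+4 = 16
ES_H = max(EF_B=4, EF_G=16) = 16; EF_H = 16+3 = 19
ES_I = max(EF_A=12, EF_D=20) = 20; EF_I = 20+8 = 28
ES_J = max(EF_F=20, EF_G=16, EF_H=19, EF_I=28) = 28; EF_J = 28+15 = 43
Expected project duration μ = 43 days. Critical path: B → C → D → I → J.

Variance along critical path = 1.000 + 0.444 + 0.444 + 4.000 + 7.111 = 13.000; σ = 3.606 days.
D = μ + z·σ = 43 + 1.645·3.606 = 48.9 days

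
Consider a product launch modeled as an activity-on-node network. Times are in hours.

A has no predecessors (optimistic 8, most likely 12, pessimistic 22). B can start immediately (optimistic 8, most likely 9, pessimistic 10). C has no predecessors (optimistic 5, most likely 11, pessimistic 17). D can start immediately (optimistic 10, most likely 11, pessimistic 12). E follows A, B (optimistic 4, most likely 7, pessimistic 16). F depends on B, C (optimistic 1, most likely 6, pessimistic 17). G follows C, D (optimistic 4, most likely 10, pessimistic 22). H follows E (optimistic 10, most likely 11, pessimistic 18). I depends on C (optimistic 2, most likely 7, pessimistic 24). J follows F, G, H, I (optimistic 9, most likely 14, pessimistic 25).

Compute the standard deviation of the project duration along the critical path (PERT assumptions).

te_A = (8 + 4·12 + 22)/6 = 78/6 = 13; σ²_A = ((22−8)/6)² = 5.444
te_B = (8 + 4·9 + 10)/6 = 54/6 = 9; σ²_B = ((10−8)/6)² = 0.111
te_C = (5 + 4·11 + 17)/6 = 66/6 = 11; σ²_C = ((17−5)/6)² = 4.000
te_D = (10 + 4·11 + 12)/6 = 66/6 = 11; σ²_D = ((12−10)/6)² = 0.111
te_E = (4 + 4·7 + 16)/6 = 48/6 = 8; σ²_E = ((16−4)/6)² = 4.000
te_F = (1 + 4·6 + 17)/6 = 42/6 = 7; σ²_F = ((17−1)/6)² = 7.111
te_G = (4 + 4·10 + 22)/6 = 66/6 = 11; σ²_G = ((22−4)/6)² = 9.000
te_H = (10 + 4·11 + 18)/6 = 72/6 = 12; σ²_H = ((18−10)/6)² = 1.778
te_I = (2 + 4·7 + 24)/6 = 54/6 = 9; σ²_I = ((24−2)/6)² = 13.444
te_J = (9 + 4·14 + 25)/6 = 90/6 = 15; σ²_J = ((25−9)/6)² = 7.111

Forward pass:
ES_A = 0; EF_A = 13
ES_B = 0; EF_B = 9
ES_C = 0; EF_C = 11
ES_D = 0; EF_D = 11
ES_E = max(EF_A=13, EF_B=9) = 13; EF_E = 13+8 = 21
ES_F = max(EF_B=9, EF_C=11) = 11; EF_F = 11+7 = 18
ES_G = max(EF_C=11, EF_D=11) = 11; EF_G = 11+11 = 22
ES_H = 21; EF_H = 21+12 = 33
ES_I = 11; EF_I = 11+9 = 20
ES_J = max(EF_F=18, EF_G=22, EF_H=33, EF_I=20) = 33; EF_J = 33+15 = 48
Expected project duration μ = 48 hours. Critical path: A → E → H → J.

Variance along critical path = 5.444 + 4.000 + 1.778 + 7.111 = 18.333
σ = √18.333 = 4.282 hours

4.28 hours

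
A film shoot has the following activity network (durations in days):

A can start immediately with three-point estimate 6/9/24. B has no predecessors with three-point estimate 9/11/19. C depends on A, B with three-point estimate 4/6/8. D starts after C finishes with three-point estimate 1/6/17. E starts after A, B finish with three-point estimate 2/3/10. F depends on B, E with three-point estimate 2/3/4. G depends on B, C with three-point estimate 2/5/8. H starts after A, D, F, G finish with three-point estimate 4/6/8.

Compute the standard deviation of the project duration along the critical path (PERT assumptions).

te_A = (6 + 4·9 + 24)/6 = 66/6 = 11; σ²_A = ((24−6)/6)² = 9.000
te_B = (9 + 4·11 + 19)/6 = 72/6 = 12; σ²_B = ((19−9)/6)² = 2.778
te_C = (4 + 4·6 + 8)/6 = 36/6 = 6; σ²_C = ((8−4)/6)² = 0.444
te_D = (1 + 4·6 + 17)/6 = 42/6 = 7; σ²_D = ((17−1)/6)² = 7.111
te_E = (2 + 4·3 + 10)/6 = 24/6 = 4; σ²_E = ((10−2)/6)² = 1.778
te_F = (2 + 4·3 + 4)/6 = 18/6 = 3; σ²_F = ((4−2)/6)² = 0.111
te_G = (2 + 4·5 + 8)/6 = 30/6 = 5; σ²_G = ((8−2)/6)² = 1.000
te_H = (4 + 4·6 + 8)/6 = 36/6 = 6; σ²_H = ((8−4)/6)² = 0.444

Forward pass:
ES_A = 0; EF_A = 11
ES_B = 0; EF_B = 12
ES_C = max(EF_A=11, EF_B=12) = 12; EF_C = 12+6 = 18
ES_D = 18; EF_D = 18+7 = 25
ES_E = max(EF_A=11, EF_B=12) = 12; EF_E = 12+4 = 16
ES_F = max(EF_B=12, EF_E=16) = 16; EF_F = 16+3 = 19
ES_G = max(EF_B=12, EF_C=18) = 18; EF_G = 18+5 = 23
ES_H = max(EF_A=11, EF_D=25, EF_F=19, EF_G=23) = 25; EF_H = 25+6 = 31
Expected project duration μ = 31 days. Critical path: B → C → D → H.

Variance along critical path = 2.778 + 0.444 + 7.111 + 0.444 = 10.778
σ = √10.778 = 3.283 days

3.28 days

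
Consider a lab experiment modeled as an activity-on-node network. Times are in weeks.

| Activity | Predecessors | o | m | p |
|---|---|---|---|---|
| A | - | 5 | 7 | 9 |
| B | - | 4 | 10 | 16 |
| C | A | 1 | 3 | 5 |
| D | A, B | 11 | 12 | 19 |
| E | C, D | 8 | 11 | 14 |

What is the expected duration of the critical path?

te_A = (5 + 4·7 + 9)/6 = 42/6 = 7
te_B = (4 + 4·10 + 16)/6 = 60/6 = 10
te_C = (1 + 4·3 + 5)/6 = 18/6 = 3
te_D = (11 + 4·12 + 19)/6 = 78/6 = 13
te_E = (8 + 4·11 + 14)/6 = 66/6 = 11

Forward pass:
ES_A = 0; EF_A = 7
ES_B = 0; EF_B = 10
ES_C = 7; EF_C = 7+3 = 10
ES_D = max(EF_A=7, EF_B=10) = 10; EF_D = 10+13 = 23
ES_E = max(EF_C=10, EF_D=23) = 23; EF_E = 23+11 = 34
Expected project duration μ = 34 weeks. Critical path: B → D → E.

34 weeks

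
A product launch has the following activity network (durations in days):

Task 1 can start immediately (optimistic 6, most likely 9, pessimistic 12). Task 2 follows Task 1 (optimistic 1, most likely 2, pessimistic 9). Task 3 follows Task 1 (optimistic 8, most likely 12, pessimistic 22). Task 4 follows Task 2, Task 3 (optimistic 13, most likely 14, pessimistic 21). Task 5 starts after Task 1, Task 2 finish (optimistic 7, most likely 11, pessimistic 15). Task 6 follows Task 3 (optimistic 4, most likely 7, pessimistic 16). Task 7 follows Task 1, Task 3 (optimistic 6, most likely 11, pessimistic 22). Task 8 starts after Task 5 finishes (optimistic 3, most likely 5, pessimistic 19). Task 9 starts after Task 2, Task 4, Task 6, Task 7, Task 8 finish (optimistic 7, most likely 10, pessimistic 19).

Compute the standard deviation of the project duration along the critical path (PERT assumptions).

te_Task 1 = (6 + 4·9 + 12)/6 = 54/6 = 9; σ²_Task 1 = ((12−6)/6)² = 1.000
te_Task 2 = (1 + 4·2 + 9)/6 = 18/6 = 3; σ²_Task 2 = ((9−1)/6)² = 1.778
te_Task 3 = (8 + 4·12 + 22)/6 = 78/6 = 13; σ²_Task 3 = ((22−8)/6)² = 5.444
te_Task 4 = (13 + 4·14 + 21)/6 = 90/6 = 15; σ²_Task 4 = ((21−13)/6)² = 1.778
te_Task 5 = (7 + 4·11 + 15)/6 = 66/6 = 11; σ²_Task 5 = ((15−7)/6)² = 1.778
te_Task 6 = (4 + 4·7 + 16)/6 = 48/6 = 8; σ²_Task 6 = ((16−4)/6)² = 4.000
te_Task 7 = (6 + 4·11 + 22)/6 = 72/6 = 12; σ²_Task 7 = ((22−6)/6)² = 7.111
te_Task 8 = (3 + 4·5 + 19)/6 = 42/6 = 7; σ²_Task 8 = ((19−3)/6)² = 7.111
te_Task 9 = (7 + 4·10 + 19)/6 = 66/6 = 11; σ²_Task 9 = ((19−7)/6)² = 4.000

Forward pass:
ES_Task 1 = 0; EF_Task 1 = 9
ES_Task 2 = 9; EF_Task 2 = 9+3 = 12
ES_Task 3 = 9; EF_Task 3 = 9+13 = 22
ES_Task 4 = max(EF_Task 2=12, EF_Task 3=22) = 22; EF_Task 4 = 22+15 = 37
ES_Task 5 = max(EF_Task 1=9, EF_Task 2=12) = 12; EF_Task 5 = 12+11 = 23
ES_Task 6 = 22; EF_Task 6 = 22+8 = 30
ES_Task 7 = max(EF_Task 1=9, EF_Task 3=22) = 22; EF_Task 7 = 22+12 = 34
ES_Task 8 = 23; EF_Task 8 = 23+7 = 30
ES_Task 9 = max(EF_Task 2=12, EF_Task 4=37, EF_Task 6=30, EF_Task 7=34, EF_Task 8=30) = 37; EF_Task 9 = 37+11 = 48
Expected project duration μ = 48 days. Critical path: Task 1 → Task 3 → Task 4 → Task 9.

Variance along critical path = 1.000 + 5.444 + 1.778 + 4.000 = 12.222
σ = √12.222 = 3.496 days

3.50 days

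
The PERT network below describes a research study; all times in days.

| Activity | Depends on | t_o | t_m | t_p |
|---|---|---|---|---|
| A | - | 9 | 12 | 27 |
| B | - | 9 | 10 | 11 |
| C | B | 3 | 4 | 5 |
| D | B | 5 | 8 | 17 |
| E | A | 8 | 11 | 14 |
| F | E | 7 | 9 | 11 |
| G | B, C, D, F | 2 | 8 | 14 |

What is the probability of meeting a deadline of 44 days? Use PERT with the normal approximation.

0.701

te_A = (9 + 4·12 + 27)/6 = 84/6 = 14; σ²_A = ((27−9)/6)² = 9.000
te_B = (9 + 4·10 + 11)/6 = 60/6 = 10; σ²_B = ((11−9)/6)² = 0.111
te_C = (3 + 4·4 + 5)/6 = 24/6 = 4; σ²_C = ((5−3)/6)² = 0.111
te_D = (5 + 4·8 + 17)/6 = 54/6 = 9; σ²_D = ((17−5)/6)² = 4.000
te_E = (8 + 4·11 + 14)/6 = 66/6 = 11; σ²_E = ((14−8)/6)² = 1.000
te_F = (7 + 4·9 + 11)/6 = 54/6 = 9; σ²_F = ((11−7)/6)² = 0.444
te_G = (2 + 4·8 + 14)/6 = 48/6 = 8; σ²_G = ((14−2)/6)² = 4.000

Forward pass:
ES_A = 0; EF_A = 14
ES_B = 0; EF_B = 10
ES_C = 10; EF_C = 10+4 = 14
ES_D = 10; EF_D = 10+9 = 19
ES_E = 14; EF_E = 14+11 = 25
ES_F = 25; EF_F = 25+9 = 34
ES_G = max(EF_B=10, EF_C=14, EF_D=19, EF_F=34) = 34; EF_G = 34+8 = 42
Expected project duration μ = 42 days. Critical path: A → E → F → G.

Variance along critical path = 9.000 + 1.000 + 0.444 + 4.000 = 14.444; σ = √14.444 = 3.801 days.
Z = (44 − 42) / 3.801 = 0.526
P(T ≤ 44) = Φ(0.526) ≈ 0.701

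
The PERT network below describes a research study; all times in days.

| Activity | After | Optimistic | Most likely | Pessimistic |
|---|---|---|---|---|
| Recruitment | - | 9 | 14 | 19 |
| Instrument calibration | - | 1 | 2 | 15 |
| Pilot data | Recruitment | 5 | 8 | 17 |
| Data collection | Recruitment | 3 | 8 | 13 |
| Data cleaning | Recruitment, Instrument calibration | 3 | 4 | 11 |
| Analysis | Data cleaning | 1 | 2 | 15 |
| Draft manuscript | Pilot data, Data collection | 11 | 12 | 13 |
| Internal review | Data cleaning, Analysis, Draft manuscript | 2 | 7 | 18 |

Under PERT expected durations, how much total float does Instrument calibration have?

te_Recruitment = (9 + 4·14 + 19)/6 = 84/6 = 14
te_Instrument calibration = (1 + 4·2 + 15)/6 = 24/6 = 4
te_Pilot data = (5 + 4·8 + 17)/6 = 54/6 = 9
te_Data collection = (3 + 4·8 + 13)/6 = 48/6 = 8
te_Data cleaning = (3 + 4·4 + 11)/6 = 30/6 = 5
te_Analysis = (1 + 4·2 + 15)/6 = 24/6 = 4
te_Draft manuscript = (11 + 4·12 + 13)/6 = 72/6 = 12
te_Internal review = (2 + 4·7 + 18)/6 = 48/6 = 8

Forward pass:
ES_Recruitment = 0; EF_Recruitment = 14
ES_Instrument calibration = 0; EF_Instrument calibration = 4
ES_Pilot data = 14; EF_Pilot data = 14+9 = 23
ES_Data collection = 14; EF_Data collection = 14+8 = 22
ES_Data cleaning = max(EF_Recruitment=14, EF_Instrument calibration=4) = 14; EF_Data cleaning = 14+5 = 19
ES_Analysis = 19; EF_Analysis = 19+4 = 23
ES_Draft manuscript = max(EF_Pilot data=23, EF_Data collection=22) = 23; EF_Draft manuscript = 23+12 = 35
ES_Internal review = max(EF_Data cleaning=19, EF_Analysis=23, EF_Draft manuscript=35) = 35; EF_Internal review = 35+8 = 43
Expected project duration μ = 43 days. Critical path: Recruitment → Pilot data → Draft manuscript → Internal review.

Backward pass:
LF_Internal review = 43; LS_Internal review = 43−8 = 35
LF_Draft manuscript = LS_Internal review = 35; LS_Draft manuscript = 35−12 = 23
LF_Analysis = LS_Internal review = 35; LS_Analysis = 35−4 = 31
LF_Data cleaning = min(LS_Analysis=31, LS_Internal review=35) = 31; LS_Data cleaning = 31−5 = 26
LF_Data collection = LS_Draft manuscript = 23; LS_Data collection = 23−8 = 15
LF_Pilot data = LS_Draft manuscript = 23; LS_Pilot data = 23−9 = 14
LF_Instrument calibration = LS_Data cleaning = 26; LS_Instrument calibration = 26−4 = 22
LF_Recruitment = min(LS_Pilot data=14, LS_Data collection=15, LS_Data cleaning=26) = 14; LS_Recruitment = 14−14 = 0
Slack_Instrument calibration = LS_Instrument calibration − ES_Instrument calibration = 22 − 0 = 22

22 days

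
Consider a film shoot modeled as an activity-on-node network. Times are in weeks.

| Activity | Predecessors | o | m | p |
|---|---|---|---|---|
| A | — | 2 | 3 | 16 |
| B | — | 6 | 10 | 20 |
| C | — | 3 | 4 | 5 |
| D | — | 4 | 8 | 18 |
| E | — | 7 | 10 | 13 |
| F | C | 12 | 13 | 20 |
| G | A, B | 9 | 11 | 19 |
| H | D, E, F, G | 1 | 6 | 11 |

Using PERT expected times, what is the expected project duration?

29 weeks

te_A = (2 + 4·3 + 16)/6 = 30/6 = 5
te_B = (6 + 4·10 + 20)/6 = 66/6 = 11
te_C = (3 + 4·4 + 5)/6 = 24/6 = 4
te_D = (4 + 4·8 + 18)/6 = 54/6 = 9
te_E = (7 + 4·10 + 13)/6 = 60/6 = 10
te_F = (12 + 4·13 + 20)/6 = 84/6 = 14
te_G = (9 + 4·11 + 19)/6 = 72/6 = 12
te_H = (1 + 4·6 + 11)/6 = 36/6 = 6

Forward pass:
ES_A = 0; EF_A = 5
ES_B = 0; EF_B = 11
ES_C = 0; EF_C = 4
ES_D = 0; EF_D = 9
ES_E = 0; EF_E = 10
ES_F = 4; EF_F = 4+14 = 18
ES_G = max(EF_A=5, EF_B=11) = 11; EF_G = 11+12 = 23
ES_H = max(EF_D=9, EF_E=10, EF_F=18, EF_G=23) = 23; EF_H = 23+6 = 29
Expected project duration μ = 29 weeks. Critical path: B → G → H.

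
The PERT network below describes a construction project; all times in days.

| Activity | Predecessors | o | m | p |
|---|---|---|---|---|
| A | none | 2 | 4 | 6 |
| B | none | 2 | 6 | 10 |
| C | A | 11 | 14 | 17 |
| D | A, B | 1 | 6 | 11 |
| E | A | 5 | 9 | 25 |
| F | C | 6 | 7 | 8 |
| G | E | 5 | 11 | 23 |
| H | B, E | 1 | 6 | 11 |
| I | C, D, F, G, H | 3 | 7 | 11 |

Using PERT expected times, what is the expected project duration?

34 days

te_A = (2 + 4·4 + 6)/6 = 24/6 = 4
te_B = (2 + 4·6 + 10)/6 = 36/6 = 6
te_C = (11 + 4·14 + 17)/6 = 84/6 = 14
te_D = (1 + 4·6 + 11)/6 = 36/6 = 6
te_E = (5 + 4·9 + 25)/6 = 66/6 = 11
te_F = (6 + 4·7 + 8)/6 = 42/6 = 7
te_G = (5 + 4·11 + 23)/6 = 72/6 = 12
te_H = (1 + 4·6 + 11)/6 = 36/6 = 6
te_I = (3 + 4·7 + 11)/6 = 42/6 = 7

Forward pass:
ES_A = 0; EF_A = 4
ES_B = 0; EF_B = 6
ES_C = 4; EF_C = 4+14 = 18
ES_D = max(EF_A=4, EF_B=6) = 6; EF_D = 6+6 = 12
ES_E = 4; EF_E = 4+11 = 15
ES_F = 18; EF_F = 18+7 = 25
ES_G = 15; EF_G = 15+12 = 27
ES_H = max(EF_B=6, EF_E=15) = 15; EF_H = 15+6 = 21
ES_I = max(EF_C=18, EF_D=12, EF_F=25, EF_G=27, EF_H=21) = 27; EF_I = 27+7 = 34
Expected project duration μ = 34 days. Critical path: A → E → G → I.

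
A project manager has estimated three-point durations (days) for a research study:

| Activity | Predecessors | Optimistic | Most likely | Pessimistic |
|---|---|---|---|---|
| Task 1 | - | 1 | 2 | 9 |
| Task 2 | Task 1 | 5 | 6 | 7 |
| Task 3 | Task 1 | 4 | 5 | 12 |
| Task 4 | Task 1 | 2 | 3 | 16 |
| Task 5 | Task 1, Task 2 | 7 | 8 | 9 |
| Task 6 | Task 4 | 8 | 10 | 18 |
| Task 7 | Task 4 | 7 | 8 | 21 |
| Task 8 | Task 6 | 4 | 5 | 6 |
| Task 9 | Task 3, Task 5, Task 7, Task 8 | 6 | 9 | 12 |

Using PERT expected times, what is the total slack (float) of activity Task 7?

te_Task 1 = (1 + 4·2 + 9)/6 = 18/6 = 3
te_Task 2 = (5 + 4·6 + 7)/6 = 36/6 = 6
te_Task 3 = (4 + 4·5 + 12)/6 = 36/6 = 6
te_Task 4 = (2 + 4·3 + 16)/6 = 30/6 = 5
te_Task 5 = (7 + 4·8 + 9)/6 = 48/6 = 8
te_Task 6 = (8 + 4·10 + 18)/6 = 66/6 = 11
te_Task 7 = (7 + 4·8 + 21)/6 = 60/6 = 10
te_Task 8 = (4 + 4·5 + 6)/6 = 30/6 = 5
te_Task 9 = (6 + 4·9 + 12)/6 = 54/6 = 9

Forward pass:
ES_Task 1 = 0; EF_Task 1 = 3
ES_Task 2 = 3; EF_Task 2 = 3+6 = 9
ES_Task 3 = 3; EF_Task 3 = 3+6 = 9
ES_Task 4 = 3; EF_Task 4 = 3+5 = 8
ES_Task 5 = max(EF_Task 1=3, EF_Task 2=9) = 9; EF_Task 5 = 9+8 = 17
ES_Task 6 = 8; EF_Task 6 = 8+11 = 19
ES_Task 7 = 8; EF_Task 7 = 8+10 = 18
ES_Task 8 = 19; EF_Task 8 = 19+5 = 24
ES_Task 9 = max(EF_Task 3=9, EF_Task 5=17, EF_Task 7=18, EF_Task 8=24) = 24; EF_Task 9 = 24+9 = 33
Expected project duration μ = 33 days. Critical path: Task 1 → Task 4 → Task 6 → Task 8 → Task 9.

Backward pass:
LF_Task 9 = 33; LS_Task 9 = 33−9 = 24
LF_Task 8 = LS_Task 9 = 24; LS_Task 8 = 24−5 = 19
LF_Task 7 = LS_Task 9 = 24; LS_Task 7 = 24−10 = 14
LF_Task 6 = LS_Task 8 = 19; LS_Task 6 = 19−11 = 8
LF_Task 5 = LS_Task 9 = 24; LS_Task 5 = 24−8 = 16
LF_Task 4 = min(LS_Task 6=8, LS_Task 7=14) = 8; LS_Task 4 = 8−5 = 3
LF_Task 3 = LS_Task 9 = 24; LS_Task 3 = 24−6 = 18
LF_Task 2 = LS_Task 5 = 16; LS_Task 2 = 16−6 = 10
LF_Task 1 = min(LS_Task 2=10, LS_Task 3=18, LS_Task 4=3, LS_Task 5=16) = 3; LS_Task 1 = 3−3 = 0
Slack_Task 7 = LS_Task 7 − ES_Task 7 = 14 − 8 = 6

6 days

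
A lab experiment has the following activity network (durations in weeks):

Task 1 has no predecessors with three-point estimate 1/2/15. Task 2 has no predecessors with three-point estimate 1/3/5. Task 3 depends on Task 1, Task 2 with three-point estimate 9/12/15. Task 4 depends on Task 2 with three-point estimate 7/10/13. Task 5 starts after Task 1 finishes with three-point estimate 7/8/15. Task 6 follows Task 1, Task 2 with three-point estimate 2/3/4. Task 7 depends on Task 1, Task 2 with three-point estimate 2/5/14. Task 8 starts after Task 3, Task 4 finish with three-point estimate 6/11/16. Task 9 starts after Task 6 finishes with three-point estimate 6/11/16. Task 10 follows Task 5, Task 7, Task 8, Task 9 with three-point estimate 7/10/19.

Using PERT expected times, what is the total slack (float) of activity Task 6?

9 weeks

te_Task 1 = (1 + 4·2 + 15)/6 = 24/6 = 4
te_Task 2 = (1 + 4·3 + 5)/6 = 18/6 = 3
te_Task 3 = (9 + 4·12 + 15)/6 = 72/6 = 12
te_Task 4 = (7 + 4·10 + 13)/6 = 60/6 = 10
te_Task 5 = (7 + 4·8 + 15)/6 = 54/6 = 9
te_Task 6 = (2 + 4·3 + 4)/6 = 18/6 = 3
te_Task 7 = (2 + 4·5 + 14)/6 = 36/6 = 6
te_Task 8 = (6 + 4·11 + 16)/6 = 66/6 = 11
te_Task 9 = (6 + 4·11 + 16)/6 = 66/6 = 11
te_Task 10 = (7 + 4·10 + 19)/6 = 66/6 = 11

Forward pass:
ES_Task 1 = 0; EF_Task 1 = 4
ES_Task 2 = 0; EF_Task 2 = 3
ES_Task 3 = max(EF_Task 1=4, EF_Task 2=3) = 4; EF_Task 3 = 4+12 = 16
ES_Task 4 = 3; EF_Task 4 = 3+10 = 13
ES_Task 5 = 4; EF_Task 5 = 4+9 = 13
ES_Task 6 = max(EF_Task 1=4, EF_Task 2=3) = 4; EF_Task 6 = 4+3 = 7
ES_Task 7 = max(EF_Task 1=4, EF_Task 2=3) = 4; EF_Task 7 = 4+6 = 10
ES_Task 8 = max(EF_Task 3=16, EF_Task 4=13) = 16; EF_Task 8 = 16+11 = 27
ES_Task 9 = 7; EF_Task 9 = 7+11 = 18
ES_Task 10 = max(EF_Task 5=13, EF_Task 7=10, EF_Task 8=27, EF_Task 9=18) = 27; EF_Task 10 = 27+11 = 38
Expected project duration μ = 38 weeks. Critical path: Task 1 → Task 3 → Task 8 → Task 10.

Backward pass:
LF_Task 10 = 38; LS_Task 10 = 38−11 = 27
LF_Task 9 = LS_Task 10 = 27; LS_Task 9 = 27−11 = 16
LF_Task 8 = LS_Task 10 = 27; LS_Task 8 = 27−11 = 16
LF_Task 7 = LS_Task 10 = 27; LS_Task 7 = 27−6 = 21
LF_Task 6 = LS_Task 9 = 16; LS_Task 6 = 16−3 = 13
LF_Task 5 = LS_Task 10 = 27; LS_Task 5 = 27−9 = 18
LF_Task 4 = LS_Task 8 = 16; LS_Task 4 = 16−10 = 6
LF_Task 3 = LS_Task 8 = 16; LS_Task 3 = 16−12 = 4
LF_Task 2 = min(LS_Task 3=4, LS_Task 4=6, LS_Task 6=13, LS_Task 7=21) = 4; LS_Task 2 = 4−3 = 1
LF_Task 1 = min(LS_Task 3=4, LS_Task 5=18, LS_Task 6=13, LS_Task 7=21) = 4; LS_Task 1 = 4−4 = 0
Slack_Task 6 = LS_Task 6 − ES_Task 6 = 13 − 4 = 9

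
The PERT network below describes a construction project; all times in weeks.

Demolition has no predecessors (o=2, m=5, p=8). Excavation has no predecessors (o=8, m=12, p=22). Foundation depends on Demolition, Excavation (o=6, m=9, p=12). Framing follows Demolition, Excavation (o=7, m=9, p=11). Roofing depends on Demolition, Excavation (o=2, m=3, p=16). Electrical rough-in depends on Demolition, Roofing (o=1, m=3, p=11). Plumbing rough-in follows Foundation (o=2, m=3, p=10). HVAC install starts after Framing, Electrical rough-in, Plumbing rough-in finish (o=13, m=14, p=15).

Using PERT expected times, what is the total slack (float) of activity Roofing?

te_Demolition = (2 + 4·5 + 8)/6 = 30/6 = 5
te_Excavation = (8 + 4·12 + 22)/6 = 78/6 = 13
te_Foundation = (6 + 4·9 + 12)/6 = 54/6 = 9
te_Framing = (7 + 4·9 + 11)/6 = 54/6 = 9
te_Roofing = (2 + 4·3 + 16)/6 = 30/6 = 5
te_Electrical rough-in = (1 + 4·3 + 11)/6 = 24/6 = 4
te_Plumbing rough-in = (2 + 4·3 + 10)/6 = 24/6 = 4
te_HVAC install = (13 + 4·14 + 15)/6 = 84/6 = 14

Forward pass:
ES_Demolition = 0; EF_Demolition = 5
ES_Excavation = 0; EF_Excavation = 13
ES_Foundation = max(EF_Demolition=5, EF_Excavation=13) = 13; EF_Foundation = 13+9 = 22
ES_Framing = max(EF_Demolition=5, EF_Excavation=13) = 13; EF_Framing = 13+9 = 22
ES_Roofing = max(EF_Demolition=5, EF_Excavation=13) = 13; EF_Roofing = 13+5 = 18
ES_Electrical rough-in = max(EF_Demolition=5, EF_Roofing=18) = 18; EF_Electrical rough-in = 18+4 = 22
ES_Plumbing rough-in = 22; EF_Plumbing rough-in = 22+4 = 26
ES_HVAC install = max(EF_Framing=22, EF_Electrical rough-in=22, EF_Plumbing rough-in=26) = 26; EF_HVAC install = 26+14 = 40
Expected project duration μ = 40 weeks. Critical path: Excavation → Foundation → Plumbing rough-in → HVAC install.

Backward pass:
LF_HVAC install = 40; LS_HVAC install = 40−14 = 26
LF_Plumbing rough-in = LS_HVAC install = 26; LS_Plumbing rough-in = 26−4 = 22
LF_Electrical rough-in = LS_HVAC install = 26; LS_Electrical rough-in = 26−4 = 22
LF_Roofing = LS_Electrical rough-in = 22; LS_Roofing = 22−5 = 17
LF_Framing = LS_HVAC install = 26; LS_Framing = 26−9 = 17
LF_Foundation = LS_Plumbing rough-in = 22; LS_Foundation = 22−9 = 13
LF_Excavation = min(LS_Foundation=13, LS_Framing=17, LS_Roofing=17) = 13; LS_Excavation = 13−13 = 0
LF_Demolition = min(LS_Foundation=13, LS_Framing=17, LS_Roofing=17, LS_Electrical rough-in=22) = 13; LS_Demolition = 13−5 = 8
Slack_Roofing = LS_Roofing − ES_Roofing = 17 − 13 = 4

4 weeks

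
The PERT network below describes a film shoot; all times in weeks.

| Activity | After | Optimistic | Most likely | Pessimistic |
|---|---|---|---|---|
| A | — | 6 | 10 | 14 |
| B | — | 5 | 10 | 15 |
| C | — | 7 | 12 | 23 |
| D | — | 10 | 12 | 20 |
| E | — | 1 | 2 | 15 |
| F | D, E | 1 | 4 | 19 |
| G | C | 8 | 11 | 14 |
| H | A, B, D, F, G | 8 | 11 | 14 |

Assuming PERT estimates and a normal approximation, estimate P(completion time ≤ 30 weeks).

0.049

te_A = (6 + 4·10 + 14)/6 = 60/6 = 10; σ²_A = ((14−6)/6)² = 1.778
te_B = (5 + 4·10 + 15)/6 = 60/6 = 10; σ²_B = ((15−5)/6)² = 2.778
te_C = (7 + 4·12 + 23)/6 = 78/6 = 13; σ²_C = ((23−7)/6)² = 7.111
te_D = (10 + 4·12 + 20)/6 = 78/6 = 13; σ²_D = ((20−10)/6)² = 2.778
te_E = (1 + 4·2 + 15)/6 = 24/6 = 4; σ²_E = ((15−1)/6)² = 5.444
te_F = (1 + 4·4 + 19)/6 = 36/6 = 6; σ²_F = ((19−1)/6)² = 9.000
te_G = (8 + 4·11 + 14)/6 = 66/6 = 11; σ²_G = ((14−8)/6)² = 1.000
te_H = (8 + 4·11 + 14)/6 = 66/6 = 11; σ²_H = ((14−8)/6)² = 1.000

Forward pass:
ES_A = 0; EF_A = 10
ES_B = 0; EF_B = 10
ES_C = 0; EF_C = 13
ES_D = 0; EF_D = 13
ES_E = 0; EF_E = 4
ES_F = max(EF_D=13, EF_E=4) = 13; EF_F = 13+6 = 19
ES_G = 13; EF_G = 13+11 = 24
ES_H = max(EF_A=10, EF_B=10, EF_D=13, EF_F=19, EF_G=24) = 24; EF_H = 24+11 = 35
Expected project duration μ = 35 weeks. Critical path: C → G → H.

Variance along critical path = 7.111 + 1.000 + 1.000 = 9.111; σ = √9.111 = 3.018 weeks.
Z = (30 − 35) / 3.018 = -1.656
P(T ≤ 30) = Φ(-1.656) ≈ 0.049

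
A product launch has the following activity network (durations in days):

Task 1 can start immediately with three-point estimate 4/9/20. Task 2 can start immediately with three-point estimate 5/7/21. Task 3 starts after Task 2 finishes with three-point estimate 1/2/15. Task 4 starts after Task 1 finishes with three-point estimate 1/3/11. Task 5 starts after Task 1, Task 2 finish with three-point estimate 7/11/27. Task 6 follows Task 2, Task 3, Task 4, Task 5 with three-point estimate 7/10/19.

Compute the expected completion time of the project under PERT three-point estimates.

te_Task 1 = (4 + 4·9 + 20)/6 = 60/6 = 10
te_Task 2 = (5 + 4·7 + 21)/6 = 54/6 = 9
te_Task 3 = (1 + 4·2 + 15)/6 = 24/6 = 4
te_Task 4 = (1 + 4·3 + 11)/6 = 24/6 = 4
te_Task 5 = (7 + 4·11 + 27)/6 = 78/6 = 13
te_Task 6 = (7 + 4·10 + 19)/6 = 66/6 = 11

Forward pass:
ES_Task 1 = 0; EF_Task 1 = 10
ES_Task 2 = 0; EF_Task 2 = 9
ES_Task 3 = 9; EF_Task 3 = 9+4 = 13
ES_Task 4 = 10; EF_Task 4 = 10+4 = 14
ES_Task 5 = max(EF_Task 1=10, EF_Task 2=9) = 10; EF_Task 5 = 10+13 = 23
ES_Task 6 = max(EF_Task 2=9, EF_Task 3=13, EF_Task 4=14, EF_Task 5=23) = 23; EF_Task 6 = 23+11 = 34
Expected project duration μ = 34 days. Critical path: Task 1 → Task 5 → Task 6.

34 days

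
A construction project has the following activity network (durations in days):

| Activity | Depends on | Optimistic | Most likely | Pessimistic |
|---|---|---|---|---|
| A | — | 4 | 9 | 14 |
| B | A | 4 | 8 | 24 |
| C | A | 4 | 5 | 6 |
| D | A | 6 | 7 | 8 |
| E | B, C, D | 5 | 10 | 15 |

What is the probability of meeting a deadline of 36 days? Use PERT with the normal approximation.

0.957

te_A = (4 + 4·9 + 14)/6 = 54/6 = 9; σ²_A = ((14−4)/6)² = 2.778
te_B = (4 + 4·8 + 24)/6 = 60/6 = 10; σ²_B = ((24−4)/6)² = 11.111
te_C = (4 + 4·5 + 6)/6 = 30/6 = 5; σ²_C = ((6−4)/6)² = 0.111
te_D = (6 + 4·7 + 8)/6 = 42/6 = 7; σ²_D = ((8−6)/6)² = 0.111
te_E = (5 + 4·10 + 15)/6 = 60/6 = 10; σ²_E = ((15−5)/6)² = 2.778

Forward pass:
ES_A = 0; EF_A = 9
ES_B = 9; EF_B = 9+10 = 19
ES_C = 9; EF_C = 9+5 = 14
ES_D = 9; EF_D = 9+7 = 16
ES_E = max(EF_B=19, EF_C=14, EF_D=16) = 19; EF_E = 19+10 = 29
Expected project duration μ = 29 days. Critical path: A → B → E.

Variance along critical path = 2.778 + 11.111 + 2.778 = 16.667; σ = √16.667 = 4.082 days.
Z = (36 − 29) / 4.082 = 1.715
P(T ≤ 36) = Φ(1.715) ≈ 0.957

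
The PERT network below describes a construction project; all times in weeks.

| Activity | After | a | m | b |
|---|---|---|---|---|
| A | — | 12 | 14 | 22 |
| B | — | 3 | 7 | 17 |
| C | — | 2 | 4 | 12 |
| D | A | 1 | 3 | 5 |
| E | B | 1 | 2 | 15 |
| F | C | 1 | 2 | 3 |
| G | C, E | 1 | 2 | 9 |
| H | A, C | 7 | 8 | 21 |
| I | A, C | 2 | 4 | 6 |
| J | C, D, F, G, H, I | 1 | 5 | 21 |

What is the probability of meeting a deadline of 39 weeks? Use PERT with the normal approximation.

0.944

te_A = (12 + 4·14 + 22)/6 = 90/6 = 15; σ²_A = ((22−12)/6)² = 2.778
te_B = (3 + 4·7 + 17)/6 = 48/6 = 8; σ²_B = ((17−3)/6)² = 5.444
te_C = (2 + 4·4 + 12)/6 = 30/6 = 5; σ²_C = ((12−2)/6)² = 2.778
te_D = (1 + 4·3 + 5)/6 = 18/6 = 3; σ²_D = ((5−1)/6)² = 0.444
te_E = (1 + 4·2 + 15)/6 = 24/6 = 4; σ²_E = ((15−1)/6)² = 5.444
te_F = (1 + 4·2 + 3)/6 = 12/6 = 2; σ²_F = ((3−1)/6)² = 0.111
te_G = (1 + 4·2 + 9)/6 = 18/6 = 3; σ²_G = ((9−1)/6)² = 1.778
te_H = (7 + 4·8 + 21)/6 = 60/6 = 10; σ²_H = ((21−7)/6)² = 5.444
te_I = (2 + 4·4 + 6)/6 = 24/6 = 4; σ²_I = ((6−2)/6)² = 0.444
te_J = (1 + 4·5 + 21)/6 = 42/6 = 7; σ²_J = ((21−1)/6)² = 11.111

Forward pass:
ES_A = 0; EF_A = 15
ES_B = 0; EF_B = 8
ES_C = 0; EF_C = 5
ES_D = 15; EF_D = 15+3 = 18
ES_E = 8; EF_E = 8+4 = 12
ES_F = 5; EF_F = 5+2 = 7
ES_G = max(EF_C=5, EF_E=12) = 12; EF_G = 12+3 = 15
ES_H = max(EF_A=15, EF_C=5) = 15; EF_H = 15+10 = 25
ES_I = max(EF_A=15, EF_C=5) = 15; EF_I = 15+4 = 19
ES_J = max(EF_C=5, EF_D=18, EF_F=7, EF_G=15, EF_H=25, EF_I=19) = 25; EF_J = 25+7 = 32
Expected project duration μ = 32 weeks. Critical path: A → H → J.

Variance along critical path = 2.778 + 5.444 + 11.111 = 19.333; σ = √19.333 = 4.397 weeks.
Z = (39 − 32) / 4.397 = 1.592
P(T ≤ 39) = Φ(1.592) ≈ 0.944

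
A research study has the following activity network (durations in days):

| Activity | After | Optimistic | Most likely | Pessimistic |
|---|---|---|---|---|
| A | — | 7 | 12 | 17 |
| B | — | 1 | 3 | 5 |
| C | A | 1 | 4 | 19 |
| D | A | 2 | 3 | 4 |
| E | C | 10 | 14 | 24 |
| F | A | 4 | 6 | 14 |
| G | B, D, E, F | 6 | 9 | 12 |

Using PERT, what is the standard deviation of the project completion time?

4.27 days

te_A = (7 + 4·12 + 17)/6 = 72/6 = 12; σ²_A = ((17−7)/6)² = 2.778
te_B = (1 + 4·3 + 5)/6 = 18/6 = 3; σ²_B = ((5−1)/6)² = 0.444
te_C = (1 + 4·4 + 19)/6 = 36/6 = 6; σ²_C = ((19−1)/6)² = 9.000
te_D = (2 + 4·3 + 4)/6 = 18/6 = 3; σ²_D = ((4−2)/6)² = 0.111
te_E = (10 + 4·14 + 24)/6 = 90/6 = 15; σ²_E = ((24−10)/6)² = 5.444
te_F = (4 + 4·6 + 14)/6 = 42/6 = 7; σ²_F = ((14−4)/6)² = 2.778
te_G = (6 + 4·9 + 12)/6 = 54/6 = 9; σ²_G = ((12−6)/6)² = 1.000

Forward pass:
ES_A = 0; EF_A = 12
ES_B = 0; EF_B = 3
ES_C = 12; EF_C = 12+6 = 18
ES_D = 12; EF_D = 12+3 = 15
ES_E = 18; EF_E = 18+15 = 33
ES_F = 12; EF_F = 12+7 = 19
ES_G = max(EF_B=3, EF_D=15, EF_E=33, EF_F=19) = 33; EF_G = 33+9 = 42
Expected project duration μ = 42 days. Critical path: A → C → E → G.

Variance along critical path = 2.778 + 9.000 + 5.444 + 1.000 = 18.222
σ = √18.222 = 4.269 days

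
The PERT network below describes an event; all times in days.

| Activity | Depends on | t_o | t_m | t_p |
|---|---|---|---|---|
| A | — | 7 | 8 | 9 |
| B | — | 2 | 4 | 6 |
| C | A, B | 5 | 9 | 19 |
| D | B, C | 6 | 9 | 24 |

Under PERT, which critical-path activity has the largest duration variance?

D

te_A = (7 + 4·8 + 9)/6 = 48/6 = 8; σ²_A = ((9−7)/6)² = 0.111
te_B = (2 + 4·4 + 6)/6 = 24/6 = 4; σ²_B = ((6−2)/6)² = 0.444
te_C = (5 + 4·9 + 19)/6 = 60/6 = 10; σ²_C = ((19−5)/6)² = 5.444
te_D = (6 + 4·9 + 24)/6 = 66/6 = 11; σ²_D = ((24−6)/6)² = 9.000

Forward pass:
ES_A = 0; EF_A = 8
ES_B = 0; EF_B = 4
ES_C = max(EF_A=8, EF_B=4) = 8; EF_C = 8+10 = 18
ES_D = max(EF_B=4, EF_C=18) = 18; EF_D = 18+11 = 29
Expected project duration μ = 29 days. Critical path: A → C → D.

Variances on critical path: σ²_A=0.111, σ²_C=5.444, σ²_D=9.000.
Largest is σ²_D = 9.000.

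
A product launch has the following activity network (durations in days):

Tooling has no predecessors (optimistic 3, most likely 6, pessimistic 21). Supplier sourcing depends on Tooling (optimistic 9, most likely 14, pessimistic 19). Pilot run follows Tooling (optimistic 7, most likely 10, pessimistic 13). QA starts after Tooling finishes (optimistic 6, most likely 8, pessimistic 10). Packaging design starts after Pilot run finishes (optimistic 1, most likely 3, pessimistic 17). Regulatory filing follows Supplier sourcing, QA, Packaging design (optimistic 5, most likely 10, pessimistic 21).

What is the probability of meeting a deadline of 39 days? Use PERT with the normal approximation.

te_Tooling = (3 + 4·6 + 21)/6 = 48/6 = 8; σ²_Tooling = ((21−3)/6)² = 9.000
te_Supplier sourcing = (9 + 4·14 + 19)/6 = 84/6 = 14; σ²_Supplier sourcing = ((19−9)/6)² = 2.778
te_Pilot run = (7 + 4·10 + 13)/6 = 60/6 = 10; σ²_Pilot run = ((13−7)/6)² = 1.000
te_QA = (6 + 4·8 + 10)/6 = 48/6 = 8; σ²_QA = ((10−6)/6)² = 0.444
te_Packaging design = (1 + 4·3 + 17)/6 = 30/6 = 5; σ²_Packaging design = ((17−1)/6)² = 7.111
te_Regulatory filing = (5 + 4·10 + 21)/6 = 66/6 = 11; σ²_Regulatory filing = ((21−5)/6)² = 7.111

Forward pass:
ES_Tooling = 0; EF_Tooling = 8
ES_Supplier sourcing = 8; EF_Supplier sourcing = 8+14 = 22
ES_Pilot run = 8; EF_Pilot run = 8+10 = 18
ES_QA = 8; EF_QA = 8+8 = 16
ES_Packaging design = 18; EF_Packaging design = 18+5 = 23
ES_Regulatory filing = max(EF_Supplier sourcing=22, EF_QA=16, EF_Packaging design=23) = 23; EF_Regulatory filing = 23+11 = 34
Expected project duration μ = 34 days. Critical path: Tooling → Pilot run → Packaging design → Regulatory filing.

Variance along critical path = 9.000 + 1.000 + 7.111 + 7.111 = 24.222; σ = √24.222 = 4.922 days.
Z = (39 − 34) / 4.922 = 1.016
P(T ≤ 39) = Φ(1.016) ≈ 0.845

0.845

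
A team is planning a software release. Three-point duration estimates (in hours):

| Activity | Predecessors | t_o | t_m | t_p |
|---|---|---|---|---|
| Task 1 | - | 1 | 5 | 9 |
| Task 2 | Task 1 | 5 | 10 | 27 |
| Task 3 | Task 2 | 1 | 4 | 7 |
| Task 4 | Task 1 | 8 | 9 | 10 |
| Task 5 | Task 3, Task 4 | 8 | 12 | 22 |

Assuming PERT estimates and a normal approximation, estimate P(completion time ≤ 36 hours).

te_Task 1 = (1 + 4·5 + 9)/6 = 30/6 = 5; σ²_Task 1 = ((9−1)/6)² = 1.778
te_Task 2 = (5 + 4·10 + 27)/6 = 72/6 = 12; σ²_Task 2 = ((27−5)/6)² = 13.444
te_Task 3 = (1 + 4·4 + 7)/6 = 24/6 = 4; σ²_Task 3 = ((7−1)/6)² = 1.000
te_Task 4 = (8 + 4·9 + 10)/6 = 54/6 = 9; σ²_Task 4 = ((10−8)/6)² = 0.111
te_Task 5 = (8 + 4·12 + 22)/6 = 78/6 = 13; σ²_Task 5 = ((22−8)/6)² = 5.444

Forward pass:
ES_Task 1 = 0; EF_Task 1 = 5
ES_Task 2 = 5; EF_Task 2 = 5+12 = 17
ES_Task 3 = 17; EF_Task 3 = 17+4 = 21
ES_Task 4 = 5; EF_Task 4 = 5+9 = 14
ES_Task 5 = max(EF_Task 3=21, EF_Task 4=14) = 21; EF_Task 5 = 21+13 = 34
Expected project duration μ = 34 hours. Critical path: Task 1 → Task 2 → Task 3 → Task 5.

Variance along critical path = 1.778 + 13.444 + 1.000 + 5.444 = 21.667; σ = √21.667 = 4.655 hours.
Z = (36 − 34) / 4.655 = 0.430
P(T ≤ 36) = Φ(0.430) ≈ 0.666

0.666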